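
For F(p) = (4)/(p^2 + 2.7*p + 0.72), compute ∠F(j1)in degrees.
Substitute p = j*1: F(j1) = -0.152 - 1.46572j.
∠F(j1) = atan2(Im, Re) = atan2(-1.46572, -0.152) = -95.92°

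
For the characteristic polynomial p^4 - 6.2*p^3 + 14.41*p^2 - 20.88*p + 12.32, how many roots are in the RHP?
p^4 - 6.2*p^3 + 14.41*p^2 - 20.88*p + 12.32 = (p - 1.1)(p - 3.5)(p^2 - 1.6*p + 3.2). Poles: 0.8 + 1.6j, 0.8 - 1.6j, 1.1, 3.5. RHP poles (Re>0): 4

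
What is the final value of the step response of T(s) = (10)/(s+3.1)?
FVT: lim_{t→∞} y(t) = lim_{s→0} s*Y(s) where Y(s) = T(s)/s.
= lim_{s→0} T(s) = T(0) = num(0)/den(0) = 10/3.1 = 3.226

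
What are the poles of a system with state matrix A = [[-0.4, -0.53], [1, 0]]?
Eigenvalues solve det(λI - A) = 0.
Characteristic polynomial: λ^2 + 0.4*λ + 0.53 = 0.
Roots: -0.2 + 0.7j, -0.2 - 0.7j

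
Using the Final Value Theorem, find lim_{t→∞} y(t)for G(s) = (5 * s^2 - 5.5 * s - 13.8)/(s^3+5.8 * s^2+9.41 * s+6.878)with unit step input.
FVT: lim_{t→∞} y(t) = lim_{s→0} s*Y(s) where Y(s) = G(s)/s.
= lim_{s→0} G(s) = G(0) = num(0)/den(0) = -13.8/6.878 = -2.006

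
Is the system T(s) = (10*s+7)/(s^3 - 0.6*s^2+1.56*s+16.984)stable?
Denominator: s^3 - 0.6*s^2 + 1.56*s + 16.984 = (s + 2.2)(s^2 - 2.8*s + 7.72). Poles: -2.2, 1.4 + 2.4j, 1.4 - 2.4j. All Re(p)<0: No (unstable)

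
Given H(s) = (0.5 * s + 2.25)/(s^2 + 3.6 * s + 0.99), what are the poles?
Set denominator = 0: s^2 + 3.6*s + 0.99 = (s + 0.3)(s + 3.3) = 0 → Poles: -0.3, -3.3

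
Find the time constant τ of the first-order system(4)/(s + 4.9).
First-order system: τ = -1/pole. Pole = -4.9. τ = -1/(-4.9) = 0.2041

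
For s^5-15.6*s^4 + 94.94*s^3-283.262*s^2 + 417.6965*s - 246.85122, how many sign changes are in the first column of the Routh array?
Routh array:
s^5: [1, 94.94, 417.6965]; s^4: [-15.6, -283.262, -246.85122]; s^3: [76.7822, 401.873]; s^2: [-201.613, -246.85122]; s^1: [307.862]; s^0: [-246.85122]
First column: [1, -15.6, 76.7822, -201.613, 307.862, -246.85122]. Sign changes = 5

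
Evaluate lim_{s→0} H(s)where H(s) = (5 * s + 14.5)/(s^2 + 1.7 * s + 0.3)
DC gain = H(0) = num(0)/den(0) = 14.5/0.3 = 48.33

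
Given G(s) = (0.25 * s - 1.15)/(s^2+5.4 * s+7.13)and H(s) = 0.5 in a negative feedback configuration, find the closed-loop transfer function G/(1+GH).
Closed-loop T = G/(1+GH).
Numerator: G_num * H_den = 0.25*s - 1.15.
Denominator: G_den * H_den + G_num * H_num = (s^2 + 5.4*s + 7.13) + (0.125*s - 0.575) = s^2 + 5.525*s + 6.555.
T(s) = (0.25*s - 1.15)/(s^2 + 5.525*s + 6.555)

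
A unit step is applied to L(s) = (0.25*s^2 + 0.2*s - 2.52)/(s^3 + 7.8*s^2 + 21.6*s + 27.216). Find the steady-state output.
FVT: lim_{t→∞} y(t) = lim_{s→0} s*Y(s) where Y(s) = L(s)/s.
= lim_{s→0} L(s) = L(0) = num(0)/den(0) = -2.52/27.216 = -0.09259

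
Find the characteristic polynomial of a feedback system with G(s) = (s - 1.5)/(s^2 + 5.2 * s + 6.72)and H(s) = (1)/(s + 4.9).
Characteristic poly = G_den * H_den + G_num * H_num = (s^3 + 10.1*s^2 + 32.2*s + 32.928) + (s - 1.5) = s^3 + 10.1*s^2 + 33.2*s + 31.428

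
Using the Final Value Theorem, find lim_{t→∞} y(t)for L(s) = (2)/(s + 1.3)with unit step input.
FVT: lim_{t→∞} y(t) = lim_{s→0} s*Y(s) where Y(s) = L(s)/s.
= lim_{s→0} L(s) = L(0) = num(0)/den(0) = 2/1.3 = 1.538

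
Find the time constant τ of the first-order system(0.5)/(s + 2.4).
First-order system: τ = -1/pole. Pole = -2.4. τ = -1/(-2.4) = 0.4167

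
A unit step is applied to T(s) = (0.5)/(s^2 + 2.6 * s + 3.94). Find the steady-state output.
FVT: lim_{t→∞} y(t) = lim_{s→0} s*Y(s) where Y(s) = T(s)/s.
= lim_{s→0} T(s) = T(0) = num(0)/den(0) = 0.5/3.94 = 0.1269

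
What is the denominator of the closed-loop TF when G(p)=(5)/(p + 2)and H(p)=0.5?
Characteristic poly = G_den * H_den + G_num * H_num = (p + 2) + (2.5) = p + 4.5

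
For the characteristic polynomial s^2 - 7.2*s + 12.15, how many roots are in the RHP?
s^2 - 7.2*s + 12.15 = (s - 4.5)(s - 2.7). Poles: 2.7, 4.5. RHP poles (Re>0): 2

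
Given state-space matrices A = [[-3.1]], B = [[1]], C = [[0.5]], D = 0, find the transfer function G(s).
G(s) = C(sI - A)⁻¹B + D.
Characteristic polynomial det(sI - A) = s + 3.1.
Numerator from C·adj(sI-A)·B + D·det(sI-A) = 0.5.
G(s) = (0.5)/(s + 3.1)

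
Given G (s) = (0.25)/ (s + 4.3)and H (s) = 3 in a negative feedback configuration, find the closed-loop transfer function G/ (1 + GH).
Closed-loop T = G/(1+GH).
Numerator: G_num * H_den = 0.25.
Denominator: G_den * H_den + G_num * H_num = (s + 4.3) + (0.75) = s + 5.05.
T(s) = (0.25)/(s + 5.05)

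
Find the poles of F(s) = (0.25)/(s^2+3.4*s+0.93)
Set denominator = 0: s^2 + 3.4*s + 0.93 = (s + 0.3)(s + 3.1) = 0 → Poles: -0.3, -3.1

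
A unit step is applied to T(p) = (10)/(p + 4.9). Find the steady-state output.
FVT: lim_{t→∞} y(t) = lim_{p→0} p*Y(p) where Y(p) = T(p)/p.
= lim_{p→0} T(p) = T(0) = num(0)/den(0) = 10/4.9 = 2.041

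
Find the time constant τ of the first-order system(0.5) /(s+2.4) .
First-order system: τ = -1/pole. Pole = -2.4. τ = -1/(-2.4) = 0.4167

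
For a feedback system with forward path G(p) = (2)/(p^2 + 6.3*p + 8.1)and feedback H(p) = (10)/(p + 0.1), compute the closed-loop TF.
Closed-loop T = G/(1+GH).
Numerator: G_num * H_den = 2*p + 0.2.
Denominator: G_den * H_den + G_num * H_num = (p^3 + 6.4*p^2 + 8.73*p + 0.81) + (20) = p^3 + 6.4*p^2 + 8.73*p + 20.81.
T(p) = (2*p + 0.2)/(p^3 + 6.4*p^2 + 8.73*p + 20.81)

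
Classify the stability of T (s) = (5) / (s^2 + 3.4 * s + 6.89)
Denominator: s^2 + 3.4*s + 6.89. Poles: -1.7 + 2j, -1.7 - 2j. Stable (all poles in LHP)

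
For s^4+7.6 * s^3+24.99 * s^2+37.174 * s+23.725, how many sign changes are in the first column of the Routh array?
Routh array:
s^4: [1, 24.99, 23.725]; s^3: [7.6, 37.174]; s^2: [20.0987, 23.725]; s^1: [28.2028]; s^0: [23.725]
First column: [1, 7.6, 20.0987, 28.2028, 23.725]. Sign changes = 0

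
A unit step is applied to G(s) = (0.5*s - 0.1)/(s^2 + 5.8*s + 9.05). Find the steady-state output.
FVT: lim_{t→∞} y(t) = lim_{s→0} s*Y(s) where Y(s) = G(s)/s.
= lim_{s→0} G(s) = G(0) = num(0)/den(0) = -0.1/9.05 = -0.01105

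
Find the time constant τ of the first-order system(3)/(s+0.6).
First-order system: τ = -1/pole. Pole = -0.6. τ = -1/(-0.6) = 1.667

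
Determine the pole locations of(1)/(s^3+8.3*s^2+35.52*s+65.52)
Set denominator = 0: s^3 + 8.3*s^2 + 35.52*s + 65.52 = (s + 3.5)(s^2 + 4.8*s + 18.72) = 0 → Poles: -2.4 + 3.6j, -2.4 - 3.6j, -3.5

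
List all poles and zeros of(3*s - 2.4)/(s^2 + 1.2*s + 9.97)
Set denominator = 0: s^2 + 1.2*s + 9.97 = 0 → Poles: -0.6 + 3.1j, -0.6 - 3.1j
Set numerator = 0: 3*s - 2.4 = 0 → Zeros: 0.8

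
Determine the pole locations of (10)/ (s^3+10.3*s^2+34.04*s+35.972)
Set denominator = 0: s^3 + 10.3*s^2 + 34.04*s + 35.972 = (s + 3.4)(s + 2.3)(s + 4.6) = 0 → Poles: -2.3, -3.4, -4.6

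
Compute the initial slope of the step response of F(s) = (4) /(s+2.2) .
IVT: y'(0⁺) = lim_{s→∞} s²·Y(s) = lim_{s→∞} s·F(s).
deg(num) = 0, deg(den) = 1, relative degree = 1, so s·F(s) → (leading num)/(leading den) = 4/1 = 4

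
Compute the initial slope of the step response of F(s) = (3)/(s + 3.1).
IVT: y'(0⁺) = lim_{s→∞} s²·Y(s) = lim_{s→∞} s·F(s).
deg(num) = 0, deg(den) = 1, relative degree = 1, so s·F(s) → (leading num)/(leading den) = 3/1 = 3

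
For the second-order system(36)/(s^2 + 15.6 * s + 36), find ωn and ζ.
Standard form: ωn²/(s²+2ζωn·s+ωn²).
const=36=ωn² → ωn=6, s coeff=15.6=2ζωn → ζ=1.3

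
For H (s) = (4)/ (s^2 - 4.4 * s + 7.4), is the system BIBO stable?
Denominator: s^2 - 4.4*s + 7.4. Poles: 2.2 + 1.6j, 2.2 - 1.6j. All Re(p)<0: No (unstable)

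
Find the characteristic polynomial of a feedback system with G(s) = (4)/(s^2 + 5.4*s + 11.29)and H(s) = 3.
Characteristic poly = G_den * H_den + G_num * H_num = (s^2 + 5.4*s + 11.29) + (12) = s^2 + 5.4*s + 23.29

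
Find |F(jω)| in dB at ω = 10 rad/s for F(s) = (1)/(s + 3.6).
Substitute s = j*10: F(j10) = 0.0318697 - 0.0885269j.
|F(j10)| = sqrt(Re² + Im²) = 0.09409.
20*log₁₀(0.09409) = -20.53 dB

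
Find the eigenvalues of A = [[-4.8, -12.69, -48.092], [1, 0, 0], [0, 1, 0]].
Eigenvalues solve det(λI - A) = 0.
Characteristic polynomial: λ^3 + 4.8*λ^2 + 12.69*λ + 48.092 = 0.
Factor: (λ + 4.4)(λ^2 + 0.4*λ + 10.93) = 0.
Roots: -0.2 + 3.3j, -0.2 - 3.3j, -4.4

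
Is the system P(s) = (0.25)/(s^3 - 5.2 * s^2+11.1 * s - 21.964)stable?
Denominator: s^3 - 5.2*s^2 + 11.1*s - 21.964 = (s - 3.8)(s^2 - 1.4*s + 5.78). Poles: 0.7 + 2.3j, 0.7 - 2.3j, 3.8. All Re(p)<0: No (unstable)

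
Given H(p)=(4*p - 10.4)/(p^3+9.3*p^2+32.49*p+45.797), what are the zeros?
Set numerator = 0: 4*p - 10.4 = 0 → Zeros: 2.6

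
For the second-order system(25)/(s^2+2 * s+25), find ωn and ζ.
Standard form: ωn²/(s²+2ζωn·s+ωn²).
const=25=ωn² → ωn=5, s coeff=2=2ζωn → ζ=0.2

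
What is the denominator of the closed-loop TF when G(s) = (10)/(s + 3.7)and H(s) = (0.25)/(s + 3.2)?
Characteristic poly = G_den * H_den + G_num * H_num = (s^2 + 6.9*s + 11.84) + (2.5) = s^2 + 6.9*s + 14.34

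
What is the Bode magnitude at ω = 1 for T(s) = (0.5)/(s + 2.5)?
Substitute s = j*1: T(j1) = 0.172414 - 0.0689655j.
|T(j1)| = sqrt(Re² + Im²) = 0.1857.
20*log₁₀(0.1857) = -14.62 dB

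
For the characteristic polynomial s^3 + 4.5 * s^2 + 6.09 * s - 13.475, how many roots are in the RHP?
s^3 + 4.5*s^2 + 6.09*s - 13.475 = (s - 1.1)(s^2 + 5.6*s + 12.25). Poles: -2.8 + 2.1j, -2.8 - 2.1j, 1.1. RHP poles (Re>0): 1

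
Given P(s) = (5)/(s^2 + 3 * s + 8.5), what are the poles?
Set denominator = 0: s^2 + 3*s + 8.5 = 0 → Poles: -1.5 + 2.5j, -1.5 - 2.5j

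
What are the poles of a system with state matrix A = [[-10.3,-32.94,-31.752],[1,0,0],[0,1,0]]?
Eigenvalues solve det(λI - A) = 0.
Characteristic polynomial: λ^3 + 10.3*λ^2 + 32.94*λ + 31.752 = 0.
Factor: (λ + 4.9)(λ + 1.8)(λ + 3.6) = 0.
Roots: -1.8, -3.6, -4.9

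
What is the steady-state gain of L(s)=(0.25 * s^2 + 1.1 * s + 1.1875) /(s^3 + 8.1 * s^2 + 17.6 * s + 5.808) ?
DC gain = L(0) = num(0)/den(0) = 1.1875/5.808 = 0.2045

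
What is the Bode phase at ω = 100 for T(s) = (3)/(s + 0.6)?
Substitute s = j*100: T(j100) = 0.000179994 - 0.0299989j.
∠T(j100) = atan2(Im, Re) = atan2(-0.0299989, 0.000179994) = -89.66°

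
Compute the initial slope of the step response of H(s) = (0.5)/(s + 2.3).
IVT: y'(0⁺) = lim_{s→∞} s²·Y(s) = lim_{s→∞} s·H(s).
deg(num) = 0, deg(den) = 1, relative degree = 1, so s·H(s) → (leading num)/(leading den) = 0.5/1 = 0.5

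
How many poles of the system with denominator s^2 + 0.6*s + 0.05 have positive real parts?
s^2 + 0.6*s + 0.05 = (s + 0.1)(s + 0.5). Poles: -0.1, -0.5. RHP poles (Re>0): 0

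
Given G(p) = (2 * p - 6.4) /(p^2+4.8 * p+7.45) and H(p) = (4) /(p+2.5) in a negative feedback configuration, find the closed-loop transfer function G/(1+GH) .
Closed-loop T = G/(1+GH).
Numerator: G_num * H_den = 2*p^2 - 1.4*p - 16.
Denominator: G_den * H_den + G_num * H_num = (p^3 + 7.3*p^2 + 19.45*p + 18.625) + (8*p - 25.6) = p^3 + 7.3*p^2 + 27.45*p - 6.975.
T(p) = (2*p^2 - 1.4*p - 16)/(p^3 + 7.3*p^2 + 27.45*p - 6.975)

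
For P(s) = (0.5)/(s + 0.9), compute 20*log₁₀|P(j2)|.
Substitute s = j*2: P(j2) = 0.0935551 - 0.2079j.
|P(j2)| = sqrt(Re² + Im²) = 0.228.
20*log₁₀(0.228) = -12.84 dB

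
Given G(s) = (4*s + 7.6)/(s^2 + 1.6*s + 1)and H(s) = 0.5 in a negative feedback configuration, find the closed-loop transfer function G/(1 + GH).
Closed-loop T = G/(1+GH).
Numerator: G_num * H_den = 4*s + 7.6.
Denominator: G_den * H_den + G_num * H_num = (s^2 + 1.6*s + 1) + (2*s + 3.8) = s^2 + 3.6*s + 4.8.
T(s) = (4*s + 7.6)/(s^2 + 3.6*s + 4.8)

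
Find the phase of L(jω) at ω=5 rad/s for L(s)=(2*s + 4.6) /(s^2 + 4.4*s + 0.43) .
Substitute s = j*5: L(j5) = 0.0983539 - 0.318934j.
∠L(j5) = atan2(Im, Re) = atan2(-0.318934, 0.0983539) = -72.86°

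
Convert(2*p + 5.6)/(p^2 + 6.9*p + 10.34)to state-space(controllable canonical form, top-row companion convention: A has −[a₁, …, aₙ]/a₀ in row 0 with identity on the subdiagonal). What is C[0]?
Reachable canonical form: C = numerator coefficients (right-aligned, zero-padded to length n).
num = 2*p + 5.6, C = [[2, 5.6]].
C[0] = 2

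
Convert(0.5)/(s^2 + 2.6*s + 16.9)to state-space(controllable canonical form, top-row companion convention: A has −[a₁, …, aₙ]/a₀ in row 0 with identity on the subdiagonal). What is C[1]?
Reachable canonical form: C = numerator coefficients (right-aligned, zero-padded to length n).
num = 0.5, C = [[0, 0.5]].
C[1] = 0.5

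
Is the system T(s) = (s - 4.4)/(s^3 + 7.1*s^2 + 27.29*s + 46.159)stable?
Denominator: s^3 + 7.1*s^2 + 27.29*s + 46.159 = (s + 3.1)(s^2 + 4*s + 14.89). Poles: -2 + 3.3j, -2 - 3.3j, -3.1. All Re(p)<0: Yes (stable)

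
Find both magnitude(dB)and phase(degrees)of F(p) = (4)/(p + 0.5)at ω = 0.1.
Substitute p = j*0.1: F(j0.1) = 7.69231 - 1.53846j.
|F| = 20*log₁₀(sqrt(Re²+Im²)) = 17.89 dB.
∠F = atan2(Im, Re) = -11.31°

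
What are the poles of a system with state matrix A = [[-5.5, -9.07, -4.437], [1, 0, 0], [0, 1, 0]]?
Eigenvalues solve det(λI - A) = 0.
Characteristic polynomial: λ^3 + 5.5*λ^2 + 9.07*λ + 4.437 = 0.
Factor: (λ + 2.9)(λ + 0.9)(λ + 1.7) = 0.
Roots: -0.9, -1.7, -2.9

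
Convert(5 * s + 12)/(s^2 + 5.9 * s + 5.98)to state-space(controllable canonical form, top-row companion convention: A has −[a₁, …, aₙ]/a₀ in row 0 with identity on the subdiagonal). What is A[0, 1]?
Reachable canonical form for den = s^2 + 5.9*s + 5.98: top row of A = -[a₁,a₂,...,aₙ]/a₀, ones on the subdiagonal, zeros elsewhere.
A = [[-5.9, -5.98], [1, 0]].
A[0,1] = -5.98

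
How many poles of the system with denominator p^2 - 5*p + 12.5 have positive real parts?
Poles: 2.5 + 2.5j, 2.5 - 2.5j. RHP poles (Re>0): 2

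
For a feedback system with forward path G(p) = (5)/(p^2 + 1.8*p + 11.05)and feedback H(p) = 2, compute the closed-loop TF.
Closed-loop T = G/(1+GH).
Numerator: G_num * H_den = 5.
Denominator: G_den * H_den + G_num * H_num = (p^2 + 1.8*p + 11.05) + (10) = p^2 + 1.8*p + 21.05.
T(p) = (5)/(p^2 + 1.8*p + 21.05)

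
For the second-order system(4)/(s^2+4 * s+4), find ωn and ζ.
Standard form: ωn²/(s²+2ζωn·s+ωn²).
const=4=ωn² → ωn=2, s coeff=4=2ζωn → ζ=1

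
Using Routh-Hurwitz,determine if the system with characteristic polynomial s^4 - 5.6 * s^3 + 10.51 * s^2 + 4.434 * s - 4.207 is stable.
Routh array:
s^4: [1, 10.51, -4.207]; s^3: [-5.6, 4.434]; s^2: [11.3018, -4.207]; s^1: [2.34944]; s^0: [-4.207]
First column: [1, -5.6, 11.3018, 2.34944, -4.207]. Sign changes = 3.
No, unstable (3 RHP root(s))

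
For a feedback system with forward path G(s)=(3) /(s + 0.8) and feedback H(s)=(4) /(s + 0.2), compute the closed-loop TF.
Closed-loop T = G/(1+GH).
Numerator: G_num * H_den = 3*s + 0.6.
Denominator: G_den * H_den + G_num * H_num = (s^2 + s + 0.16) + (12) = s^2 + s + 12.16.
T(s) = (3*s + 0.6)/(s^2 + s + 12.16)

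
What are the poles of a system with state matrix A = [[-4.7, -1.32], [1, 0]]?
Eigenvalues solve det(λI - A) = 0.
Characteristic polynomial: λ^2 + 4.7*λ + 1.32 = 0.
Factor: (λ + 0.3)(λ + 4.4) = 0.
Roots: -0.3, -4.4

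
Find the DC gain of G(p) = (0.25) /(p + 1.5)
DC gain = G(0) = num(0)/den(0) = 0.25/1.5 = 0.1667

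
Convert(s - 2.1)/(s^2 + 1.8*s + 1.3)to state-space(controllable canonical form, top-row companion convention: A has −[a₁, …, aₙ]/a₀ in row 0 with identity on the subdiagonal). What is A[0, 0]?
Reachable canonical form for den = s^2 + 1.8*s + 1.3: top row of A = -[a₁,a₂,...,aₙ]/a₀, ones on the subdiagonal, zeros elsewhere.
A = [[-1.8, -1.3], [1, 0]].
A[0,0] = -1.8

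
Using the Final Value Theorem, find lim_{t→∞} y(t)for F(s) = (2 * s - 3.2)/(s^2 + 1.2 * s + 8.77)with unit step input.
FVT: lim_{t→∞} y(t) = lim_{s→0} s*Y(s) where Y(s) = F(s)/s.
= lim_{s→0} F(s) = F(0) = num(0)/den(0) = -3.2/8.77 = -0.3649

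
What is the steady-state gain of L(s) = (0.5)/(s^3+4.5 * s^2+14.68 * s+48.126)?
DC gain = L(0) = num(0)/den(0) = 0.5/48.126 = 0.01039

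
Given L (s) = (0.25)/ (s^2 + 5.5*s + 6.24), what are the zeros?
Numerator is a nonzero constant (0.25) → Zeros: none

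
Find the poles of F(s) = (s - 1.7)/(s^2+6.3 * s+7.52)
Set denominator = 0: s^2 + 6.3*s + 7.52 = (s + 4.7)(s + 1.6) = 0 → Poles: -1.6, -4.7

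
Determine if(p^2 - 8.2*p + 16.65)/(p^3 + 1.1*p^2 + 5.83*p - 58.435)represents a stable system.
Denominator: p^3 + 1.1*p^2 + 5.83*p - 58.435 = (p - 3.1)(p^2 + 4.2*p + 18.85). Poles: -2.1 + 3.8j, -2.1 - 3.8j, 3.1. All Re(p)<0: No (unstable)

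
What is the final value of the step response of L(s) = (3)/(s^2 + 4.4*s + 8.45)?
FVT: lim_{t→∞} y(t) = lim_{s→0} s*Y(s) where Y(s) = L(s)/s.
= lim_{s→0} L(s) = L(0) = num(0)/den(0) = 3/8.45 = 0.355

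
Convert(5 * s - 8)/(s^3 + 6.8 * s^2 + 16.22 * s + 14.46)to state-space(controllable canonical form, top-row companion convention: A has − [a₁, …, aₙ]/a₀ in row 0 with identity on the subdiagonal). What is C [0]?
Reachable canonical form: C = numerator coefficients (right-aligned, zero-padded to length n).
num = 5*s - 8, C = [[0, 5, -8]].
C[0] = 0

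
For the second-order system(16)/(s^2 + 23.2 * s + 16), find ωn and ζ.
Standard form: ωn²/(s²+2ζωn·s+ωn²).
const=16=ωn² → ωn=4, s coeff=23.2=2ζωn → ζ=2.9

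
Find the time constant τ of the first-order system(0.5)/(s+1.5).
First-order system: τ = -1/pole. Pole = -1.5. τ = -1/(-1.5) = 0.6667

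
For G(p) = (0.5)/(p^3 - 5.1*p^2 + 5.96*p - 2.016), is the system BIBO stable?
Denominator: p^3 - 5.1*p^2 + 5.96*p - 2.016 = (p - 3.6)(p - 0.7)(p - 0.8). Poles: 0.7, 0.8, 3.6. All Re(p)<0: No (unstable)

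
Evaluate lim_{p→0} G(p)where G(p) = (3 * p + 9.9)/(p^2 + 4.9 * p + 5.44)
DC gain = G(0) = num(0)/den(0) = 9.9/5.44 = 1.82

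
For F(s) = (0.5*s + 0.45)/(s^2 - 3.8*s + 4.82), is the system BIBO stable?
Denominator: s^2 - 3.8*s + 4.82. Poles: 1.9 + 1.1j, 1.9 - 1.1j. All Re(p)<0: No (unstable)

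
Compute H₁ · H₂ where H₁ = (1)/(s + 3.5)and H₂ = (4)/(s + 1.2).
Series: H = H₁ · H₂ = (n₁·n₂)/(d₁·d₂).
Num: n₁·n₂ = 4. Den: d₁·d₂ = s^2 + 4.7*s + 4.2.
H(s) = (4)/(s^2 + 4.7*s + 4.2)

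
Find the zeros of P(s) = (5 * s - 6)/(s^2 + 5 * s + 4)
Set numerator = 0: 5*s - 6 = 0 → Zeros: 1.2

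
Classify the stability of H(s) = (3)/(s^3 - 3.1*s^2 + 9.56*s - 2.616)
Denominator: s^3 - 3.1*s^2 + 9.56*s - 2.616 = (s - 0.3)(s^2 - 2.8*s + 8.72). Poles: 0.3, 1.4 + 2.6j, 1.4 - 2.6j. Unstable (3 pole(s) in RHP)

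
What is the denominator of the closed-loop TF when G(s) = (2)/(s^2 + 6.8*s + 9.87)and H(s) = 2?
Characteristic poly = G_den * H_den + G_num * H_num = (s^2 + 6.8*s + 9.87) + (4) = s^2 + 6.8*s + 13.87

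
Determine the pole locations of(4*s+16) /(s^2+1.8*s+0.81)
Set denominator = 0: s^2 + 1.8*s + 0.81 = (s + 0.9)(s + 0.9) = 0 → Poles: -0.9, -0.9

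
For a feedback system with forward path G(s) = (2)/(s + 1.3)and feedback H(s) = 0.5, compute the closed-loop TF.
Closed-loop T = G/(1+GH).
Numerator: G_num * H_den = 2.
Denominator: G_den * H_den + G_num * H_num = (s + 1.3) + (1) = s + 2.3.
T(s) = (2)/(s + 2.3)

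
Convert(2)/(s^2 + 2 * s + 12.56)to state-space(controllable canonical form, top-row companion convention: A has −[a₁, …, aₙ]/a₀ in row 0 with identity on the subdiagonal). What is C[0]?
Reachable canonical form: C = numerator coefficients (right-aligned, zero-padded to length n).
num = 2, C = [[0, 2]].
C[0] = 0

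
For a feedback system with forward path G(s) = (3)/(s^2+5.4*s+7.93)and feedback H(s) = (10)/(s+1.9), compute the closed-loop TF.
Closed-loop T = G/(1+GH).
Numerator: G_num * H_den = 3*s + 5.7.
Denominator: G_den * H_den + G_num * H_num = (s^3 + 7.3*s^2 + 18.19*s + 15.067) + (30) = s^3 + 7.3*s^2 + 18.19*s + 45.067.
T(s) = (3*s + 5.7)/(s^3 + 7.3*s^2 + 18.19*s + 45.067)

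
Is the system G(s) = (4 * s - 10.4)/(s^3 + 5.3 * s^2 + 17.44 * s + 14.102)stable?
Denominator: s^3 + 5.3*s^2 + 17.44*s + 14.102 = (s + 1.1)(s^2 + 4.2*s + 12.82). Poles: -1.1, -2.1 + 2.9j, -2.1 - 2.9j. All Re(p)<0: Yes (stable)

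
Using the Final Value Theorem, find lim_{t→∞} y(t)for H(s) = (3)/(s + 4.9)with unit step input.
FVT: lim_{t→∞} y(t) = lim_{s→0} s*Y(s) where Y(s) = H(s)/s.
= lim_{s→0} H(s) = H(0) = num(0)/den(0) = 3/4.9 = 0.6122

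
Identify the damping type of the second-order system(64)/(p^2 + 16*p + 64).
Standard form: ωn²/(p²+2ζωn·p+ωn²) gives ωn=8, ζ=1.
Critically damped (ζ = 1)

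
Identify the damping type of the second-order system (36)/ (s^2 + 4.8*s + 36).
Standard form: ωn²/(s²+2ζωn·s+ωn²) gives ωn=6, ζ=0.4.
Underdamped (ζ = 0.4 < 1)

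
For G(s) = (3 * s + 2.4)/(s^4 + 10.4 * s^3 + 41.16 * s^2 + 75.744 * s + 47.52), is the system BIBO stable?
Denominator: s^4 + 10.4*s^3 + 41.16*s^2 + 75.744*s + 47.52 = (s + 4.4)(s + 1.2)(s^2 + 4.8*s + 9). Poles: -1.2, -2.4 + 1.8j, -2.4 - 1.8j, -4.4. All Re(p)<0: Yes (stable)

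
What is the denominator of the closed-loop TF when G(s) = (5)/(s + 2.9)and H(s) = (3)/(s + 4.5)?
Characteristic poly = G_den * H_den + G_num * H_num = (s^2 + 7.4*s + 13.05) + (15) = s^2 + 7.4*s + 28.05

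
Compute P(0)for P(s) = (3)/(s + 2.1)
DC gain = P(0) = num(0)/den(0) = 3/2.1 = 1.429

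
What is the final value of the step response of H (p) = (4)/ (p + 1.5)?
FVT: lim_{t→∞} y(t) = lim_{p→0} p*Y(p) where Y(p) = H(p)/p.
= lim_{p→0} H(p) = H(0) = num(0)/den(0) = 4/1.5 = 2.667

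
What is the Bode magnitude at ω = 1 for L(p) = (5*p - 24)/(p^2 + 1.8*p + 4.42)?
Substitute p = j*1: L(j1) = -4.89275 + 4.03712j.
|L(j1)| = sqrt(Re² + Im²) = 6.343.
20*log₁₀(6.343) = 16.05 dB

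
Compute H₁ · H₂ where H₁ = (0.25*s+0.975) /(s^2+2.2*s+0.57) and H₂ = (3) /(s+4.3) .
Series: H = H₁ · H₂ = (n₁·n₂)/(d₁·d₂).
Num: n₁·n₂ = 0.75*s + 2.925. Den: d₁·d₂ = s^3 + 6.5*s^2 + 10.03*s + 2.451.
H(s) = (0.75*s + 2.925)/(s^3 + 6.5*s^2 + 10.03*s + 2.451)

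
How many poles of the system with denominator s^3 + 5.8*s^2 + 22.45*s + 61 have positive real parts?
s^3 + 5.8*s^2 + 22.45*s + 61 = (s + 4)(s^2 + 1.8*s + 15.25). Poles: -0.9 + 3.8j, -0.9 - 3.8j, -4. RHP poles (Re>0): 0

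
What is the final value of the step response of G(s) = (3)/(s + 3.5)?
FVT: lim_{t→∞} y(t) = lim_{s→0} s*Y(s) where Y(s) = G(s)/s.
= lim_{s→0} G(s) = G(0) = num(0)/den(0) = 3/3.5 = 0.8571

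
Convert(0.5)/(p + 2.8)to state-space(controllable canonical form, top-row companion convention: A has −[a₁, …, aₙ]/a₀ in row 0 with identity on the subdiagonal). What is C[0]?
Reachable canonical form: C = numerator coefficients (right-aligned, zero-padded to length n).
num = 0.5, C = [[0.5]].
C[0] = 0.5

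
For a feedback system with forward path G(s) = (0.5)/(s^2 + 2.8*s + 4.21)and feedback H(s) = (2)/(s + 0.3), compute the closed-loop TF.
Closed-loop T = G/(1+GH).
Numerator: G_num * H_den = 0.5*s + 0.15.
Denominator: G_den * H_den + G_num * H_num = (s^3 + 3.1*s^2 + 5.05*s + 1.263) + (1) = s^3 + 3.1*s^2 + 5.05*s + 2.263.
T(s) = (0.5*s + 0.15)/(s^3 + 3.1*s^2 + 5.05*s + 2.263)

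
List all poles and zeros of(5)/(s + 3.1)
Set denominator = 0: s + 3.1 = 0 → Poles: -3.1
Numerator is a nonzero constant (5) → Zeros: none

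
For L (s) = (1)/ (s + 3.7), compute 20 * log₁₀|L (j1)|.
Substitute s = j*1: L(j1) = 0.251872 - 0.0680735j.
|L(j1)| = sqrt(Re² + Im²) = 0.2609.
20*log₁₀(0.2609) = -11.67 dB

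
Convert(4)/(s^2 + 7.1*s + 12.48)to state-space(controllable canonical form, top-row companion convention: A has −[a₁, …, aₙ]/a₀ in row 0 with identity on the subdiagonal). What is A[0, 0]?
Reachable canonical form for den = s^2 + 7.1*s + 12.48: top row of A = -[a₁,a₂,...,aₙ]/a₀, ones on the subdiagonal, zeros elsewhere.
A = [[-7.1, -12.48], [1, 0]].
A[0,0] = -7.1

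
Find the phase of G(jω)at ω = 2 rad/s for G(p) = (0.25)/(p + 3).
Substitute p = j*2: G(j2) = 0.0576923 - 0.0384615j.
∠G(j2) = atan2(Im, Re) = atan2(-0.0384615, 0.0576923) = -33.69°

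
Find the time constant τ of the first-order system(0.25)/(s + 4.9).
First-order system: τ = -1/pole. Pole = -4.9. τ = -1/(-4.9) = 0.2041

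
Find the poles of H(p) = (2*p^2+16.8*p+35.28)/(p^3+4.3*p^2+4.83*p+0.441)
Set denominator = 0: p^3 + 4.3*p^2 + 4.83*p + 0.441 = (p + 2.1)(p + 2.1)(p + 0.1) = 0 → Poles: -0.1, -2.1, -2.1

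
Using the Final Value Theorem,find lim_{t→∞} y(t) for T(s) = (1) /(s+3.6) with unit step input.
FVT: lim_{t→∞} y(t) = lim_{s→0} s*Y(s) where Y(s) = T(s)/s.
= lim_{s→0} T(s) = T(0) = num(0)/den(0) = 1/3.6 = 0.2778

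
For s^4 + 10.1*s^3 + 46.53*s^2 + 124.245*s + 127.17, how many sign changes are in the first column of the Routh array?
Routh array:
s^4: [1, 46.53, 127.17]; s^3: [10.1, 124.245]; s^2: [34.2285, 127.17]; s^1: [86.7202]; s^0: [127.17]
First column: [1, 10.1, 34.2285, 86.7202, 127.17]. Sign changes = 0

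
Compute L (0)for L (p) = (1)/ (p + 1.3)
DC gain = L(0) = num(0)/den(0) = 1/1.3 = 0.7692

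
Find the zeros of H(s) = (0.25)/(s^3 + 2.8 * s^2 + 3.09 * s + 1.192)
Numerator is a nonzero constant (0.25) → Zeros: none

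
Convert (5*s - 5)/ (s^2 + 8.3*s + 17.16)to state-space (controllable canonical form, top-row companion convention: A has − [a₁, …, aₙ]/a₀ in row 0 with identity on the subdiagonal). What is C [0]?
Reachable canonical form: C = numerator coefficients (right-aligned, zero-padded to length n).
num = 5*s - 5, C = [[5, -5]].
C[0] = 5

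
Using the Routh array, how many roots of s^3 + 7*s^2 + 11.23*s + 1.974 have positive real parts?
Routh array:
s^3: [1, 11.23]; s^2: [7, 1.974]; s^1: [10.948]; s^0: [1.974]
First column: [1, 7, 10.948, 1.974]. Sign changes = RHP roots = 0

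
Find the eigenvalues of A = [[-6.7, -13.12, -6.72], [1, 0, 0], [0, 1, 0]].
Eigenvalues solve det(λI - A) = 0.
Characteristic polynomial: λ^3 + 6.7*λ^2 + 13.12*λ + 6.72 = 0.
Factor: (λ + 3.5)(λ + 0.8)(λ + 2.4) = 0.
Roots: -0.8, -2.4, -3.5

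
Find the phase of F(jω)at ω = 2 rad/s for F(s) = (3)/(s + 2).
Substitute s = j*2: F(j2) = 0.75 - 0.75j.
∠F(j2) = atan2(Im, Re) = atan2(-0.75, 0.75) = -45.00°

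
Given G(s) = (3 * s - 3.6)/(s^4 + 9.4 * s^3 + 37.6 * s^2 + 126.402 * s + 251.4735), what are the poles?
Set denominator = 0: s^4 + 9.4*s^3 + 37.6*s^2 + 126.402*s + 251.4735 = (s + 4.7)(s + 4.1)(s^2 + 0.6*s + 13.05) = 0 → Poles: -0.3 + 3.6j, -0.3 - 3.6j, -4.1, -4.7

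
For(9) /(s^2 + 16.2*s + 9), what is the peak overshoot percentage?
Standard form: ωn²/(s²+2ζωn·s+ωn²) → ωn = 3, ζ = 2.7.
ζ ≥ 1, so the response is non-oscillatory: peak overshoot = 0%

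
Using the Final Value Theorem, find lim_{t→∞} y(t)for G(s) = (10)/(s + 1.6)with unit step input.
FVT: lim_{t→∞} y(t) = lim_{s→0} s*Y(s) where Y(s) = G(s)/s.
= lim_{s→0} G(s) = G(0) = num(0)/den(0) = 10/1.6 = 6.25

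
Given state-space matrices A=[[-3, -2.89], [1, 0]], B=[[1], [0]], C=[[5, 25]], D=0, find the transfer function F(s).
F(s) = C(sI - A)⁻¹B + D.
Characteristic polynomial det(sI - A) = s^2 + 3*s + 2.89.
Numerator from C·adj(sI-A)·B + D·det(sI-A) = 5*s + 25.
F(s) = (5*s + 25)/(s^2 + 3*s + 2.89)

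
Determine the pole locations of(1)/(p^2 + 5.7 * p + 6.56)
Set denominator = 0: p^2 + 5.7*p + 6.56 = (p + 1.6)(p + 4.1) = 0 → Poles: -1.6, -4.1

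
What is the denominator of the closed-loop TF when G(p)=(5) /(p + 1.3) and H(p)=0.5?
Characteristic poly = G_den * H_den + G_num * H_num = (p + 1.3) + (2.5) = p + 3.8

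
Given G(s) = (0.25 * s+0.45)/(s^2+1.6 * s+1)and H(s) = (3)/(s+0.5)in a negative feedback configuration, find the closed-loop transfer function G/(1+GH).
Closed-loop T = G/(1+GH).
Numerator: G_num * H_den = 0.25*s^2 + 0.575*s + 0.225.
Denominator: G_den * H_den + G_num * H_num = (s^3 + 2.1*s^2 + 1.8*s + 0.5) + (0.75*s + 1.35) = s^3 + 2.1*s^2 + 2.55*s + 1.85.
T(s) = (0.25*s^2 + 0.575*s + 0.225)/(s^3 + 2.1*s^2 + 2.55*s + 1.85)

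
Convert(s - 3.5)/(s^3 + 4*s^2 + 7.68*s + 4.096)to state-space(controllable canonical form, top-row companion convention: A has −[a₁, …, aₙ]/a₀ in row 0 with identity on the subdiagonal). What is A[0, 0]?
Reachable canonical form for den = s^3 + 4*s^2 + 7.68*s + 4.096: top row of A = -[a₁,a₂,...,aₙ]/a₀, ones on the subdiagonal, zeros elsewhere.
A = [[-4, -7.68, -4.096], [1, 0, 0], [0, 1, 0]].
A[0,0] = -4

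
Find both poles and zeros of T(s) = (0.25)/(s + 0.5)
Set denominator = 0: s + 0.5 = 0 → Poles: -0.5
Numerator is a nonzero constant (0.25) → Zeros: none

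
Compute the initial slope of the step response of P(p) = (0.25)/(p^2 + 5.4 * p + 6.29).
IVT: y'(0⁺) = lim_{p→∞} p²·Y(p) = lim_{p→∞} p·P(p).
deg(num) = 0, deg(den) = 2, relative degree = 2 ≥ 2, so p·P(p) → 0. Initial slope = 0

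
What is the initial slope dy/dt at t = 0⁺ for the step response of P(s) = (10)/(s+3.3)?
IVT: y'(0⁺) = lim_{s→∞} s²·Y(s) = lim_{s→∞} s·P(s).
deg(num) = 0, deg(den) = 1, relative degree = 1, so s·P(s) → (leading num)/(leading den) = 10/1 = 10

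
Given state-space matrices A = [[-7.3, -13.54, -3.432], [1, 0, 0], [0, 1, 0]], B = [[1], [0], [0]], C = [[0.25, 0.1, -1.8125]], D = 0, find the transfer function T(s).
T(s) = C(sI - A)⁻¹B + D.
Characteristic polynomial det(sI - A) = s^3 + 7.3*s^2 + 13.54*s + 3.432.
Numerator from C·adj(sI-A)·B + D·det(sI-A) = 0.25*s^2 + 0.1*s - 1.8125.
T(s) = (0.25*s^2 + 0.1*s - 1.8125)/(s^3 + 7.3*s^2 + 13.54*s + 3.432)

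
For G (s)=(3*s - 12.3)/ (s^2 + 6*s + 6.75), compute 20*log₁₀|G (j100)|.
Substitute s = j*100: G(j100) = 0.00302237 - 0.0298388j.
|G(j100)| = sqrt(Re² + Im²) = 0.02999.
20*log₁₀(0.02999) = -30.46 dB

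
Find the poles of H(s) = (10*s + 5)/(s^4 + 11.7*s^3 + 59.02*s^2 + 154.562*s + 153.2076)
Set denominator = 0: s^4 + 11.7*s^3 + 59.02*s^2 + 154.562*s + 153.2076 = (s + 2.1)(s + 4.6)(s^2 + 5*s + 15.86) = 0 → Poles: -2.1, -2.5 + 3.1j, -2.5 - 3.1j, -4.6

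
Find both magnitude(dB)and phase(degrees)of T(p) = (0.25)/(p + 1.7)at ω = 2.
Substitute p = j*2: T(j2) = 0.0616836 - 0.0725689j.
|T| = 20*log₁₀(sqrt(Re²+Im²)) = -20.42 dB.
∠T = atan2(Im, Re) = -49.64°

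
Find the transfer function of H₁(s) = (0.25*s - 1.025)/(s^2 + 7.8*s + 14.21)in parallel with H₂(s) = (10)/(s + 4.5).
Parallel: H = H₁ + H₂ = (n₁·d₂ + n₂·d₁)/(d₁·d₂).
n₁·d₂ = 0.25*s^2 + 0.1*s - 4.6125. n₂·d₁ = 10*s^2 + 78*s + 142.1. Sum = 10.25*s^2 + 78.1*s + 137.4875. d₁·d₂ = s^3 + 12.3*s^2 + 49.31*s + 63.945.
H(s) = (10.25*s^2 + 78.1*s + 137.4875)/(s^3 + 12.3*s^2 + 49.31*s + 63.945)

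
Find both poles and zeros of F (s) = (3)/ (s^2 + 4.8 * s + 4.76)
Set denominator = 0: s^2 + 4.8*s + 4.76 = (s + 3.4)(s + 1.4) = 0 → Poles: -1.4, -3.4
Numerator is a nonzero constant (3) → Zeros: none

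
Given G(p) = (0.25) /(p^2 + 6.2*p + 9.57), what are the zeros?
Numerator is a nonzero constant (0.25) → Zeros: none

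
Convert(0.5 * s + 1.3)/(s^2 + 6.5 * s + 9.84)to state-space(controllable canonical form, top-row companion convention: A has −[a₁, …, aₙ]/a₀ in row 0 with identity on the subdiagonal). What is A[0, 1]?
Reachable canonical form for den = s^2 + 6.5*s + 9.84: top row of A = -[a₁,a₂,...,aₙ]/a₀, ones on the subdiagonal, zeros elsewhere.
A = [[-6.5, -9.84], [1, 0]].
A[0,1] = -9.84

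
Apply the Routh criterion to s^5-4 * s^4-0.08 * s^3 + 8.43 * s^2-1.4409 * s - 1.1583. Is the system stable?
Routh array:
s^5: [1, -0.08, -1.4409]; s^4: [-4, 8.43, -1.1583]; s^3: [2.0275, -1.73048]; s^2: [5.01599, -1.1583]; s^1: [-1.26228]; s^0: [-1.1583]
First column: [1, -4, 2.0275, 5.01599, -1.26228, -1.1583]. Sign changes = 3.
No, unstable (3 RHP root(s))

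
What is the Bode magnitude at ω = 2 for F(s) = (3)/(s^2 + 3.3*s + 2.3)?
Substitute s = j*2: F(j2) = -0.109795 - 0.426265j.
|F(j2)| = sqrt(Re² + Im²) = 0.4402.
20*log₁₀(0.4402) = -7.13 dB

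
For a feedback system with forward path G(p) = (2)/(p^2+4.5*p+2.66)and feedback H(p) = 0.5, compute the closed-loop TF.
Closed-loop T = G/(1+GH).
Numerator: G_num * H_den = 2.
Denominator: G_den * H_den + G_num * H_num = (p^2 + 4.5*p + 2.66) + (1) = p^2 + 4.5*p + 3.66.
T(p) = (2)/(p^2 + 4.5*p + 3.66)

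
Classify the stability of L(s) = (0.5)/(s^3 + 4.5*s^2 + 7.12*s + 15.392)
Denominator: s^3 + 4.5*s^2 + 7.12*s + 15.392 = (s + 3.7)(s^2 + 0.8*s + 4.16). Poles: -0.4 + 2j, -0.4 - 2j, -3.7. Stable (all poles in LHP)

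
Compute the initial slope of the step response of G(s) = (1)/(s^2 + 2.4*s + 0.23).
IVT: y'(0⁺) = lim_{s→∞} s²·Y(s) = lim_{s→∞} s·G(s).
deg(num) = 0, deg(den) = 2, relative degree = 2 ≥ 2, so s·G(s) → 0. Initial slope = 0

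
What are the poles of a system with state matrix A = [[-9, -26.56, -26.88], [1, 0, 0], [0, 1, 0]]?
Eigenvalues solve det(λI - A) = 0.
Characteristic polynomial: λ^3 + 9*λ^2 + 26.56*λ + 26.88 = 0.
Factor: (λ + 4.2)(λ^2 + 4.8*λ + 6.4) = 0.
Roots: -2.4 + 0.8j, -2.4 - 0.8j, -4.2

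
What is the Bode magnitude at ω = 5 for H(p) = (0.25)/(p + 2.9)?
Substitute p = j*5: H(j5) = 0.0217001 - 0.0374139j.
|H(j5)| = sqrt(Re² + Im²) = 0.04325.
20*log₁₀(0.04325) = -27.28 dB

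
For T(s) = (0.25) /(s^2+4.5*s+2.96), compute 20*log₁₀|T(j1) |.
Substitute s = j*1: T(j1) = 0.020339 - 0.0466968j.
|T(j1)| = sqrt(Re² + Im²) = 0.05093.
20*log₁₀(0.05093) = -25.86 dB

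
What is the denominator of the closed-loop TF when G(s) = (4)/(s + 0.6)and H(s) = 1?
Characteristic poly = G_den * H_den + G_num * H_num = (s + 0.6) + (4) = s + 4.6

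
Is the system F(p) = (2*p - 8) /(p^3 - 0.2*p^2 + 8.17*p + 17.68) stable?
Denominator: p^3 - 0.2*p^2 + 8.17*p + 17.68 = (p + 1.6)(p^2 - 1.8*p + 11.05). Poles: -1.6, 0.9 + 3.2j, 0.9 - 3.2j. All Re(p)<0: No (unstable)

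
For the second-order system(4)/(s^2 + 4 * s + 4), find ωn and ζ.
Standard form: ωn²/(s²+2ζωn·s+ωn²).
const=4=ωn² → ωn=2, s coeff=4=2ζωn → ζ=1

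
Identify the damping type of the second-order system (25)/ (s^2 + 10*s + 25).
Standard form: ωn²/(s²+2ζωn·s+ωn²) gives ωn=5, ζ=1.
Critically damped (ζ = 1)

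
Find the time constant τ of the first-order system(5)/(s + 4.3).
First-order system: τ = -1/pole. Pole = -4.3. τ = -1/(-4.3) = 0.2326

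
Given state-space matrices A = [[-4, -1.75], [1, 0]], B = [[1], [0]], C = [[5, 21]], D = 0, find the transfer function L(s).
L(s) = C(sI - A)⁻¹B + D.
Characteristic polynomial det(sI - A) = s^2 + 4*s + 1.75.
Numerator from C·adj(sI-A)·B + D·det(sI-A) = 5*s + 21.
L(s) = (5*s + 21)/(s^2 + 4*s + 1.75)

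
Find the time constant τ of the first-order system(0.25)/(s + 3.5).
First-order system: τ = -1/pole. Pole = -3.5. τ = -1/(-3.5) = 0.2857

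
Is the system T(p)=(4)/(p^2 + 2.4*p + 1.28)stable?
Denominator: p^2 + 2.4*p + 1.28 = (p + 1.6)(p + 0.8). Poles: -0.8, -1.6. All Re(p)<0: Yes (stable)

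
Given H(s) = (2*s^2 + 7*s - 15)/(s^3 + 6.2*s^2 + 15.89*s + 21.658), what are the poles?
Set denominator = 0: s^3 + 6.2*s^2 + 15.89*s + 21.658 = (s + 3.4)(s^2 + 2.8*s + 6.37) = 0 → Poles: -1.4 + 2.1j, -1.4 - 2.1j, -3.4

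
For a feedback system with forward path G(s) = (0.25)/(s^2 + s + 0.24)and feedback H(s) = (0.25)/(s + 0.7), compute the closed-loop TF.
Closed-loop T = G/(1+GH).
Numerator: G_num * H_den = 0.25*s + 0.175.
Denominator: G_den * H_den + G_num * H_num = (s^3 + 1.7*s^2 + 0.94*s + 0.168) + (0.0625) = s^3 + 1.7*s^2 + 0.94*s + 0.2305.
T(s) = (0.25*s + 0.175)/(s^3 + 1.7*s^2 + 0.94*s + 0.2305)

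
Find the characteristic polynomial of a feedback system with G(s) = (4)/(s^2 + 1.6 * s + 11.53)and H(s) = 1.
Characteristic poly = G_den * H_den + G_num * H_num = (s^2 + 1.6*s + 11.53) + (4) = s^2 + 1.6*s + 15.53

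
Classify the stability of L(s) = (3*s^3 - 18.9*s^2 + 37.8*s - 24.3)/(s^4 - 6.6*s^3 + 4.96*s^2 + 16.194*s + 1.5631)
Denominator: s^4 - 6.6*s^3 + 4.96*s^2 + 16.194*s + 1.5631 = (s - 2.9)(s + 1.1)(s + 0.1)(s - 4.9). Poles: -0.1, -1.1, 2.9, 4.9. Unstable (2 pole(s) in RHP)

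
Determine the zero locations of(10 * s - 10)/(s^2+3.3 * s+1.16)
Set numerator = 0: 10*s - 10 = 0 → Zeros: 1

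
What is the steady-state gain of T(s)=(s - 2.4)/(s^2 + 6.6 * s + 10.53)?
DC gain = T(0) = num(0)/den(0) = -2.4/10.53 = -0.2279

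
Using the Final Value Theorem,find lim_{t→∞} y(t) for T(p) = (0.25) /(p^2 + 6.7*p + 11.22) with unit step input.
FVT: lim_{t→∞} y(t) = lim_{p→0} p*Y(p) where Y(p) = T(p)/p.
= lim_{p→0} T(p) = T(0) = num(0)/den(0) = 0.25/11.22 = 0.02228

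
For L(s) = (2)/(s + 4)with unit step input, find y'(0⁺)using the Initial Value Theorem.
IVT: y'(0⁺) = lim_{s→∞} s²·Y(s) = lim_{s→∞} s·L(s).
deg(num) = 0, deg(den) = 1, relative degree = 1, so s·L(s) → (leading num)/(leading den) = 2/1 = 2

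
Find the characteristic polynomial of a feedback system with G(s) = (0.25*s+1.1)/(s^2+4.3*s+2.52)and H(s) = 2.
Characteristic poly = G_den * H_den + G_num * H_num = (s^2 + 4.3*s + 2.52) + (0.5*s + 2.2) = s^2 + 4.8*s + 4.72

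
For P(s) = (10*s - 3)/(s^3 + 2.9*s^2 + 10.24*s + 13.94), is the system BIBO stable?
Denominator: s^3 + 2.9*s^2 + 10.24*s + 13.94 = (s + 1.7)(s^2 + 1.2*s + 8.2). Poles: -0.6 + 2.8j, -0.6 - 2.8j, -1.7. All Re(p)<0: Yes (stable)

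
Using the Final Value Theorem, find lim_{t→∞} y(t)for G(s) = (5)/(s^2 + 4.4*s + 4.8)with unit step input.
FVT: lim_{t→∞} y(t) = lim_{s→0} s*Y(s) where Y(s) = G(s)/s.
= lim_{s→0} G(s) = G(0) = num(0)/den(0) = 5/4.8 = 1.042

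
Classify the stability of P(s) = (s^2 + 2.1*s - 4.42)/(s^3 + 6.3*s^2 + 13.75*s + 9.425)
Denominator: s^3 + 6.3*s^2 + 13.75*s + 9.425 = (s + 1.3)(s^2 + 5*s + 7.25). Poles: -1.3, -2.5 + 1j, -2.5 - 1j. Stable (all poles in LHP)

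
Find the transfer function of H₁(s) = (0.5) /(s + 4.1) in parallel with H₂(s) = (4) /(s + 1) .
Parallel: H = H₁ + H₂ = (n₁·d₂ + n₂·d₁)/(d₁·d₂).
n₁·d₂ = 0.5*s + 0.5. n₂·d₁ = 4*s + 16.4. Sum = 4.5*s + 16.9. d₁·d₂ = s^2 + 5.1*s + 4.1.
H(s) = (4.5*s + 16.9)/(s^2 + 5.1*s + 4.1)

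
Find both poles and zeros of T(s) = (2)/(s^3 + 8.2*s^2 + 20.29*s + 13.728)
Set denominator = 0: s^3 + 8.2*s^2 + 20.29*s + 13.728 = (s + 3.2)(s + 3.9)(s + 1.1) = 0 → Poles: -1.1, -3.2, -3.9
Numerator is a nonzero constant (2) → Zeros: none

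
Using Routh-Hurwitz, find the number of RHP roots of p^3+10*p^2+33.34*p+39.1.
Routh array:
p^3: [1, 33.34]; p^2: [10, 39.1]; p^1: [29.43]; p^0: [39.1]
First column: [1, 10, 29.43, 39.1]. Sign changes = RHP roots = 0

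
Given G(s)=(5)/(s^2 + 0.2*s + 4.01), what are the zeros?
Numerator is a nonzero constant (5) → Zeros: none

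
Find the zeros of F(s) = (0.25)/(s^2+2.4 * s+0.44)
Numerator is a nonzero constant (0.25) → Zeros: none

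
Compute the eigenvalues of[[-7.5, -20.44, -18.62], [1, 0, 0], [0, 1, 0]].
Eigenvalues solve det(λI - A) = 0.
Characteristic polynomial: λ^3 + 7.5*λ^2 + 20.44*λ + 18.62 = 0.
Factor: (λ + 1.9)(λ^2 + 5.6*λ + 9.8) = 0.
Roots: -1.9, -2.8 + 1.4j, -2.8 - 1.4j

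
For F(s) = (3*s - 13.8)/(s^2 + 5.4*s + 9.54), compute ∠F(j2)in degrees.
Substitute s = j*2: F(j2) = -0.0790869 + 1.23721j.
∠F(j2) = atan2(Im, Re) = atan2(1.23721, -0.0790869) = 93.66°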